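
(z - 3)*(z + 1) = z^2 - 2*z - 3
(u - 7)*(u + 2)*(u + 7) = u^3 + 2*u^2 - 49*u - 98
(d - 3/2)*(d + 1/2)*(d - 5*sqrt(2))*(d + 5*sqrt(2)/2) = d^4 - 5*sqrt(2)*d^3/2 - d^3 - 103*d^2/4 + 5*sqrt(2)*d^2/2 + 15*sqrt(2)*d/8 + 25*d + 75/4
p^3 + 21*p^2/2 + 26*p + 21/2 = (p + 1/2)*(p + 3)*(p + 7)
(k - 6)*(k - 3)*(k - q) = k^3 - k^2*q - 9*k^2 + 9*k*q + 18*k - 18*q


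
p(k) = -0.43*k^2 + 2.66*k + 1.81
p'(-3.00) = 5.24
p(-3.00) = -10.04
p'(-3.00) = 5.24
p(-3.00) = -10.04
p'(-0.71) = 3.27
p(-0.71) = -0.30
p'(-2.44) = 4.76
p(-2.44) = -7.24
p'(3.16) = -0.06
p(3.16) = 5.92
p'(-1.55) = 3.99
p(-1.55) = -3.35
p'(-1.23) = 3.72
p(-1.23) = -2.11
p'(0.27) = 2.43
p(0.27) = 2.50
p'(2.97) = 0.11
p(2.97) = 5.92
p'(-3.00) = 5.24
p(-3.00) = -10.04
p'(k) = 2.66 - 0.86*k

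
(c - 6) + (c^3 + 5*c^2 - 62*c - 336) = c^3 + 5*c^2 - 61*c - 342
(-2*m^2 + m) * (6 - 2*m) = 4*m^3 - 14*m^2 + 6*m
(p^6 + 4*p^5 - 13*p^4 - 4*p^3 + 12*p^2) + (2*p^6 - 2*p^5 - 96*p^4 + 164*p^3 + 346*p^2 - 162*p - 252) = 3*p^6 + 2*p^5 - 109*p^4 + 160*p^3 + 358*p^2 - 162*p - 252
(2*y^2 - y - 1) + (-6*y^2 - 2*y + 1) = -4*y^2 - 3*y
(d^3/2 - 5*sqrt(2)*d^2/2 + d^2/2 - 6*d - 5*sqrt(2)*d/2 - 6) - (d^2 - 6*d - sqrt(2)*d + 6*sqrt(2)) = d^3/2 - 5*sqrt(2)*d^2/2 - d^2/2 - 3*sqrt(2)*d/2 - 6*sqrt(2) - 6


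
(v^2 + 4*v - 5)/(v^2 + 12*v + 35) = (v - 1)/(v + 7)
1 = 1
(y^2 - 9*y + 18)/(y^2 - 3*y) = (y - 6)/y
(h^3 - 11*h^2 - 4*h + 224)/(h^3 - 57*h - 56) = (h^2 - 3*h - 28)/(h^2 + 8*h + 7)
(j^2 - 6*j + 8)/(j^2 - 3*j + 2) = (j - 4)/(j - 1)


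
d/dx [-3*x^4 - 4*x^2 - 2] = -12*x^3 - 8*x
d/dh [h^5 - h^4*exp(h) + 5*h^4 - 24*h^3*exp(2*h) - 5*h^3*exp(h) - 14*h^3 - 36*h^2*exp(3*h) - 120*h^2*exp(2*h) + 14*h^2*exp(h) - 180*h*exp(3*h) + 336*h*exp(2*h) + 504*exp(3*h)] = -h^4*exp(h) + 5*h^4 - 48*h^3*exp(2*h) - 9*h^3*exp(h) + 20*h^3 - 108*h^2*exp(3*h) - 312*h^2*exp(2*h) - h^2*exp(h) - 42*h^2 - 612*h*exp(3*h) + 432*h*exp(2*h) + 28*h*exp(h) + 1332*exp(3*h) + 336*exp(2*h)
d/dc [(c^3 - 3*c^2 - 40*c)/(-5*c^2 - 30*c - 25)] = (-c^2 - 2*c + 8)/(5*(c^2 + 2*c + 1))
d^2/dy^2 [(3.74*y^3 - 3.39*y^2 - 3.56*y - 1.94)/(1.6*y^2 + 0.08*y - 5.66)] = (1.4210854715202e-14*y^5 + 50.427392*y^3 - 224.158272*y^2 + 523.952784*y - 255.587416)/(4.096*y^6 + 0.6144*y^5 - 43.43808*y^4 - 4.346368*y^3 + 153.662208*y^2 + 7.688544*y - 181.321496)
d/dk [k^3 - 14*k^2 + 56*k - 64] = 3*k^2 - 28*k + 56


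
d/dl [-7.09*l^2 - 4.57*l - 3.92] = -14.18*l - 4.57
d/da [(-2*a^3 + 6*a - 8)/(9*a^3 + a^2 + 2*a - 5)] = 2*(-a^4 - 58*a^3 + 120*a^2 + 8*a - 7)/(81*a^6 + 18*a^5 + 37*a^4 - 86*a^3 - 6*a^2 - 20*a + 25)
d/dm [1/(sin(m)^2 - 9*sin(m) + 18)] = (9 - 2*sin(m))*cos(m)/(sin(m)^2 - 9*sin(m) + 18)^2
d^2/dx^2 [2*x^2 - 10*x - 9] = 4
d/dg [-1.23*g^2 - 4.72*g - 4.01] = -2.46*g - 4.72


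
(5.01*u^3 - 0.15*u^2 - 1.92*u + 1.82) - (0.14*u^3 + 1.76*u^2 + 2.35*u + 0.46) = 4.87*u^3 - 1.91*u^2 - 4.27*u + 1.36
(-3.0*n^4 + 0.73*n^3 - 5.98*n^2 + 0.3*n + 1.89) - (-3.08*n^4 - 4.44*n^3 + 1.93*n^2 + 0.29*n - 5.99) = 0.0800000000000001*n^4 + 5.17*n^3 - 7.91*n^2 + 0.01*n + 7.88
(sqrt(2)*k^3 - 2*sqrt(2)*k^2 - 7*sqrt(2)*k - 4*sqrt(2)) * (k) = sqrt(2)*k^4 - 2*sqrt(2)*k^3 - 7*sqrt(2)*k^2 - 4*sqrt(2)*k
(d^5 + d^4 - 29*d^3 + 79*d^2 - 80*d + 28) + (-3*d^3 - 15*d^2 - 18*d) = d^5 + d^4 - 32*d^3 + 64*d^2 - 98*d + 28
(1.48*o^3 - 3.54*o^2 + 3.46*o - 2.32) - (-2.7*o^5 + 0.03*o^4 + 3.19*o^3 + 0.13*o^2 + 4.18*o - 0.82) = 2.7*o^5 - 0.03*o^4 - 1.71*o^3 - 3.67*o^2 - 0.72*o - 1.5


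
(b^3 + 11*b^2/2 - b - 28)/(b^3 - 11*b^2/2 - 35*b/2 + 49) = (b + 4)/(b - 7)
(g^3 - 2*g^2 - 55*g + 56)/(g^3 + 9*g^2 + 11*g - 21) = (g - 8)/(g + 3)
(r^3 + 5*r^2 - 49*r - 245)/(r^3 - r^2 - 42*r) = (r^2 + 12*r + 35)/(r*(r + 6))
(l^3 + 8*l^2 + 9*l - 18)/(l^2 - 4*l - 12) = (-l^3 - 8*l^2 - 9*l + 18)/(-l^2 + 4*l + 12)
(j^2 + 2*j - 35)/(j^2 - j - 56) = (j - 5)/(j - 8)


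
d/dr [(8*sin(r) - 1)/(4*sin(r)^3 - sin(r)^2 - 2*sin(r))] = 2*(-32*sin(r)^3 + 10*sin(r)^2 - sin(r) - 1)*cos(r)/((sin(r) + 2*cos(2*r))^2*sin(r)^2)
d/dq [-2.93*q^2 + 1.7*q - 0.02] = 1.7 - 5.86*q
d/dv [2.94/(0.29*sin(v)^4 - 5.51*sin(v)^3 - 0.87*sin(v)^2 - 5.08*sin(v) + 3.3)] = (-3.4104*sin(v)^3 + 48.5982*sin(v)^2 + 5.1156*sin(v) + 14.9352)*cos(v)/(-0.29*sin(v)^4 + 5.51*sin(v)^3 + 0.87*sin(v)^2 + 5.08*sin(v) - 3.3)^2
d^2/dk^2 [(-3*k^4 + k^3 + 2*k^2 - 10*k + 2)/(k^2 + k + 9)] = 2*(-3*k^6 - 9*k^5 - 90*k^4 - 236*k^3 - 1479*k^2 + 519*k + 236)/(k^6 + 3*k^5 + 30*k^4 + 55*k^3 + 270*k^2 + 243*k + 729)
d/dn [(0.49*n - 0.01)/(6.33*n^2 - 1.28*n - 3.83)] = (-3.1017*n^2 + 0.1266*n - 1.8895)/(40.0689*n^4 - 16.2048*n^3 - 46.8494*n^2 + 9.8048*n + 14.6689)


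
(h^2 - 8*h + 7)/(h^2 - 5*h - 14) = (h - 1)/(h + 2)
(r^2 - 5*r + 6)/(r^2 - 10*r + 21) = (r - 2)/(r - 7)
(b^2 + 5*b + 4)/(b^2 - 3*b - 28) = (b + 1)/(b - 7)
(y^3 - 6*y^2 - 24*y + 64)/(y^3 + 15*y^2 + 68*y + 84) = (y^3 - 6*y^2 - 24*y + 64)/(y^3 + 15*y^2 + 68*y + 84)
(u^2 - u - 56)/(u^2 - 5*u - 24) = (u + 7)/(u + 3)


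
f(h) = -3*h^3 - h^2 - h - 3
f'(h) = -9*h^2 - 2*h - 1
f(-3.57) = 124.32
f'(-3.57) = -108.56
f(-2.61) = 46.14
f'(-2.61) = -57.09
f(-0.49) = -2.40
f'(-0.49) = -2.18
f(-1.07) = 0.60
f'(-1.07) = -9.16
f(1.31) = -12.77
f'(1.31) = -19.06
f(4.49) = -299.21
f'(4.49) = -191.42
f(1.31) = -12.77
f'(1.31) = -19.06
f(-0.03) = -2.97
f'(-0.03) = -0.95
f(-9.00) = 2112.00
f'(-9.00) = -712.00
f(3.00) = -96.00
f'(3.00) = -88.00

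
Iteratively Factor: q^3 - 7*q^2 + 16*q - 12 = (q - 2)*(q^2 - 5*q + 6) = (q - 3)*(q - 2)*(q - 2)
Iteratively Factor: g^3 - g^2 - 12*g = (g - 4)*(g^2 + 3*g) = g*(g - 4)*(g + 3)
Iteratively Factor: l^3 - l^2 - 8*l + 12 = (l + 3)*(l^2 - 4*l + 4) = (l - 2)*(l + 3)*(l - 2)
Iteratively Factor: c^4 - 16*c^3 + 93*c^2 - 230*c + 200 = (c - 2)*(c^3 - 14*c^2 + 65*c - 100) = (c - 5)*(c - 2)*(c^2 - 9*c + 20) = (c - 5)*(c - 4)*(c - 2)*(c - 5)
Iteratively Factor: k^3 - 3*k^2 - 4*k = (k)*(k^2 - 3*k - 4) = k*(k + 1)*(k - 4)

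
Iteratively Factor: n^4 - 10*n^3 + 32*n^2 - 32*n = (n)*(n^3 - 10*n^2 + 32*n - 32) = n*(n - 4)*(n^2 - 6*n + 8) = n*(n - 4)*(n - 2)*(n - 4)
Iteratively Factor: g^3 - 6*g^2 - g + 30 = (g + 2)*(g^2 - 8*g + 15) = (g - 5)*(g + 2)*(g - 3)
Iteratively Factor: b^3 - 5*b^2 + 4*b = (b - 1)*(b^2 - 4*b) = b*(b - 1)*(b - 4)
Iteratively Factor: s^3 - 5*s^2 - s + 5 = (s - 1)*(s^2 - 4*s - 5) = (s - 1)*(s + 1)*(s - 5)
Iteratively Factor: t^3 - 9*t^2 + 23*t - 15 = (t - 3)*(t^2 - 6*t + 5) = (t - 5)*(t - 3)*(t - 1)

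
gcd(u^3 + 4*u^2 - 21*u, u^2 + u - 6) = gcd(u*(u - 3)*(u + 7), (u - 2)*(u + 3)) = 1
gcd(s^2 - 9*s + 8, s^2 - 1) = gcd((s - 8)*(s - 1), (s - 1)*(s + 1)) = s - 1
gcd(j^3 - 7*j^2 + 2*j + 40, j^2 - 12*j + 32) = j - 4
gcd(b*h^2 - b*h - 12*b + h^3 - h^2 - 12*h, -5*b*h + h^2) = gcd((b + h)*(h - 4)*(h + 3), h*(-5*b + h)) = 1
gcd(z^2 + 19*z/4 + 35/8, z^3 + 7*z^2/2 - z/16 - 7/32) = z + 7/2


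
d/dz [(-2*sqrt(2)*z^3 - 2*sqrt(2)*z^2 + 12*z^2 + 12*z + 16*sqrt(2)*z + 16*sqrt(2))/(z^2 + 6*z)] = 2*(-sqrt(2)*z^4 - 12*sqrt(2)*z^3 - 14*sqrt(2)*z^2 + 30*z^2 - 16*sqrt(2)*z - 48*sqrt(2))/(z^2*(z^2 + 12*z + 36))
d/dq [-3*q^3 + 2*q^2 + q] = -9*q^2 + 4*q + 1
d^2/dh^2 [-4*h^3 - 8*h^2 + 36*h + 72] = -24*h - 16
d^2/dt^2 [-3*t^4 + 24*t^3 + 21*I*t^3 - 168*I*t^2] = -36*t^2 + t*(144 + 126*I) - 336*I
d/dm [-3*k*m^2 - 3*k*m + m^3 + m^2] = -6*k*m - 3*k + 3*m^2 + 2*m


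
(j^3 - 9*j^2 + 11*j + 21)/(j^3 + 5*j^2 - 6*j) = (j^3 - 9*j^2 + 11*j + 21)/(j*(j^2 + 5*j - 6))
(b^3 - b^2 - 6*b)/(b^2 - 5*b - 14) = b*(b - 3)/(b - 7)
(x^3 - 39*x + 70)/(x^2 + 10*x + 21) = (x^2 - 7*x + 10)/(x + 3)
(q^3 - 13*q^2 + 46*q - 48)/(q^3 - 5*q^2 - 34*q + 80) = (q - 3)/(q + 5)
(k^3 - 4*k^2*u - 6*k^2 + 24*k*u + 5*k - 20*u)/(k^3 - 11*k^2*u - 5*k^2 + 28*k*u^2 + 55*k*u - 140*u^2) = (1 - k)/(-k + 7*u)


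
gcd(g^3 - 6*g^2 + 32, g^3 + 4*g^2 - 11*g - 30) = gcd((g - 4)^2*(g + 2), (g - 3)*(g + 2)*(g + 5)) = g + 2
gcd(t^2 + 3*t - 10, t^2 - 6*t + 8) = t - 2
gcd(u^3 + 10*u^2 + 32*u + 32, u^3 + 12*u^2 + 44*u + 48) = u^2 + 6*u + 8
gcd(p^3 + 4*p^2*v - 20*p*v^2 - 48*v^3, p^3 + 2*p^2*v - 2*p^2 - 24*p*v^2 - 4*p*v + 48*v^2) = p^2 + 2*p*v - 24*v^2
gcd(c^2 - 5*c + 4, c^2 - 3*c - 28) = 1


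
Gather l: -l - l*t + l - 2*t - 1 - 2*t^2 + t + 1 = -l*t - 2*t^2 - t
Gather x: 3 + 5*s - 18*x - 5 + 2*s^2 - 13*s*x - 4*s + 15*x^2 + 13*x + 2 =2*s^2 + s + 15*x^2 + x*(-13*s - 5)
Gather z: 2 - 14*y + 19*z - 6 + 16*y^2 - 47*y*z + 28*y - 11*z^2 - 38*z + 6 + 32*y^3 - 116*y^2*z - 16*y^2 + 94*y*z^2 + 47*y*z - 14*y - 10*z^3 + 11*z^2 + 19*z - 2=32*y^3 - 116*y^2*z + 94*y*z^2 - 10*z^3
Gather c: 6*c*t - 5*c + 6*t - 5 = c*(6*t - 5) + 6*t - 5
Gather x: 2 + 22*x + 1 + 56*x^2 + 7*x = 56*x^2 + 29*x + 3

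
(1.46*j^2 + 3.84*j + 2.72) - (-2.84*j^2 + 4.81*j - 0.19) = 4.3*j^2 - 0.97*j + 2.91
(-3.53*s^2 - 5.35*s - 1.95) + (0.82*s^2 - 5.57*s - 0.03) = -2.71*s^2 - 10.92*s - 1.98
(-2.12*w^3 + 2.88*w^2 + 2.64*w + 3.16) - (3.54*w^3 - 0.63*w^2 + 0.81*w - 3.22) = -5.66*w^3 + 3.51*w^2 + 1.83*w + 6.38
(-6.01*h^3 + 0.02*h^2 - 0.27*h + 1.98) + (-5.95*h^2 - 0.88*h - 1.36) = -6.01*h^3 - 5.93*h^2 - 1.15*h + 0.62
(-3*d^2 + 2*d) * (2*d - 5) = -6*d^3 + 19*d^2 - 10*d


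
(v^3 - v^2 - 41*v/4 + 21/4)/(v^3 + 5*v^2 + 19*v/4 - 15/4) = (2*v - 7)/(2*v + 5)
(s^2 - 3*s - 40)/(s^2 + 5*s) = (s - 8)/s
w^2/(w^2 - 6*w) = w/(w - 6)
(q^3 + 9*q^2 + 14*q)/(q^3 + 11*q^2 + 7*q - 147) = q*(q + 2)/(q^2 + 4*q - 21)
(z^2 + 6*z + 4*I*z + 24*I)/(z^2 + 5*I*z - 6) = (z^2 + z*(6 + 4*I) + 24*I)/(z^2 + 5*I*z - 6)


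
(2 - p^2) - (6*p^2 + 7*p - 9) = -7*p^2 - 7*p + 11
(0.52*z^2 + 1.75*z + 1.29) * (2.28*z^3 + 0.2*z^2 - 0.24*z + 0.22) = 1.1856*z^5 + 4.094*z^4 + 3.1664*z^3 - 0.0476*z^2 + 0.0754*z + 0.2838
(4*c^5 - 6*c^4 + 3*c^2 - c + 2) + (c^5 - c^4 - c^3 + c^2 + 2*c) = 5*c^5 - 7*c^4 - c^3 + 4*c^2 + c + 2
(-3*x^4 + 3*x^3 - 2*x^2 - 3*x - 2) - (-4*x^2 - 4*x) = -3*x^4 + 3*x^3 + 2*x^2 + x - 2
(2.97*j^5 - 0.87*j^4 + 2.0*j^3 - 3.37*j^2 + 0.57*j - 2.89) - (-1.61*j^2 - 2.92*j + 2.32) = 2.97*j^5 - 0.87*j^4 + 2.0*j^3 - 1.76*j^2 + 3.49*j - 5.21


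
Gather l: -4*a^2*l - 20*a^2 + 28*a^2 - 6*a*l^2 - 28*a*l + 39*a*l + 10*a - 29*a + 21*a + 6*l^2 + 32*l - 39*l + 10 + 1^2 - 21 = 8*a^2 + 2*a + l^2*(6 - 6*a) + l*(-4*a^2 + 11*a - 7) - 10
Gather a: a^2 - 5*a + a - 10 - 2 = a^2 - 4*a - 12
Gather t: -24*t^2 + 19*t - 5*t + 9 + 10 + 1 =-24*t^2 + 14*t + 20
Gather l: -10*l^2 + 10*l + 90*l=-10*l^2 + 100*l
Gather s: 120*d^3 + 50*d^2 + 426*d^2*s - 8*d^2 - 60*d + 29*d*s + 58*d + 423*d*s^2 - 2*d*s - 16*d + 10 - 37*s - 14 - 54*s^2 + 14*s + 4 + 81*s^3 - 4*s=120*d^3 + 42*d^2 - 18*d + 81*s^3 + s^2*(423*d - 54) + s*(426*d^2 + 27*d - 27)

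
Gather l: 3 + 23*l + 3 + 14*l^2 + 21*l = 14*l^2 + 44*l + 6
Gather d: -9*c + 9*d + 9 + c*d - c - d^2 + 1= -10*c - d^2 + d*(c + 9) + 10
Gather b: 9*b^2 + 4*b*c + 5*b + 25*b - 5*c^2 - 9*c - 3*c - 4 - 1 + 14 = 9*b^2 + b*(4*c + 30) - 5*c^2 - 12*c + 9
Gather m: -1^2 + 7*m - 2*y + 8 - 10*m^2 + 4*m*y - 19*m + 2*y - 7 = -10*m^2 + m*(4*y - 12)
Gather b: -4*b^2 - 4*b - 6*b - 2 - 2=-4*b^2 - 10*b - 4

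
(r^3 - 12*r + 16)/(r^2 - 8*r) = (r^3 - 12*r + 16)/(r*(r - 8))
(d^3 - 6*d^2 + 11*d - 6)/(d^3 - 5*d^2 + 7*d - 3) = (d - 2)/(d - 1)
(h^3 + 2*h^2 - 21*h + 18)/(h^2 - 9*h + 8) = (h^2 + 3*h - 18)/(h - 8)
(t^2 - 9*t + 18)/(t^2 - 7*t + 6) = (t - 3)/(t - 1)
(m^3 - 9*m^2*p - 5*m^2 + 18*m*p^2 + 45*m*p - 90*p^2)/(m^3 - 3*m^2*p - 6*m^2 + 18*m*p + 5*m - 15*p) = (m - 6*p)/(m - 1)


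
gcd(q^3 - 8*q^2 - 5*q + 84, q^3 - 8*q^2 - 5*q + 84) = q^3 - 8*q^2 - 5*q + 84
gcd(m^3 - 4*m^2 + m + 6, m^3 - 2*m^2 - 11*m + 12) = 1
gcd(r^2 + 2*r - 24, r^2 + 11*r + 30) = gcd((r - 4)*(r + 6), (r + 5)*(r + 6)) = r + 6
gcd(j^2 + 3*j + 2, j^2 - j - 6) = j + 2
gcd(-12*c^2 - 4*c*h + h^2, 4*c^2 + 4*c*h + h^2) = 2*c + h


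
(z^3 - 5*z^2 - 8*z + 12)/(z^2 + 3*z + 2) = (z^2 - 7*z + 6)/(z + 1)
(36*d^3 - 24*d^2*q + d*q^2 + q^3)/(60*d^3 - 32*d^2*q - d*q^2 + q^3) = (-3*d + q)/(-5*d + q)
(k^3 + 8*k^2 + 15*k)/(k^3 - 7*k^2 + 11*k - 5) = k*(k^2 + 8*k + 15)/(k^3 - 7*k^2 + 11*k - 5)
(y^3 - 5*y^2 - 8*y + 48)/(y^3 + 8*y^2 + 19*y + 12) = (y^2 - 8*y + 16)/(y^2 + 5*y + 4)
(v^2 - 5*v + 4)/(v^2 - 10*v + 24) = (v - 1)/(v - 6)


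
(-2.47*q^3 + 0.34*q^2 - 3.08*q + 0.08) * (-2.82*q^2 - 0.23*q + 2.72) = 6.9654*q^5 - 0.3907*q^4 + 1.889*q^3 + 1.4076*q^2 - 8.396*q + 0.2176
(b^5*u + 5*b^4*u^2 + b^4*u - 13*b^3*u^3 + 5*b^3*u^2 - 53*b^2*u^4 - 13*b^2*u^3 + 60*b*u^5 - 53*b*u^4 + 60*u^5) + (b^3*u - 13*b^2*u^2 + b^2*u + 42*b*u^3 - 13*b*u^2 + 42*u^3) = b^5*u + 5*b^4*u^2 + b^4*u - 13*b^3*u^3 + 5*b^3*u^2 + b^3*u - 53*b^2*u^4 - 13*b^2*u^3 - 13*b^2*u^2 + b^2*u + 60*b*u^5 - 53*b*u^4 + 42*b*u^3 - 13*b*u^2 + 60*u^5 + 42*u^3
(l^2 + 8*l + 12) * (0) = 0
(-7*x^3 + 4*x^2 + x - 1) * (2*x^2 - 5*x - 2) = -14*x^5 + 43*x^4 - 4*x^3 - 15*x^2 + 3*x + 2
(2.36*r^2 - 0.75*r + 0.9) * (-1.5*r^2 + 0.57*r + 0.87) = -3.54*r^4 + 2.4702*r^3 + 0.2757*r^2 - 0.1395*r + 0.783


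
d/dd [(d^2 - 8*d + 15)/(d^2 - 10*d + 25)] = -2/(d^2 - 10*d + 25)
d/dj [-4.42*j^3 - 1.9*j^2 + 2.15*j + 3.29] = -13.26*j^2 - 3.8*j + 2.15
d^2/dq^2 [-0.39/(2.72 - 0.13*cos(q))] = (0.006591*sin(q)^2 - 0.137904*cos(q) + 0.006591)/(0.13*cos(q) - 2.72)^3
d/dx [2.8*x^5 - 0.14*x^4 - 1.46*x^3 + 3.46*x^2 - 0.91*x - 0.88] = 14.0*x^4 - 0.56*x^3 - 4.38*x^2 + 6.92*x - 0.91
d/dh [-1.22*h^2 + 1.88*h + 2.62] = 1.88 - 2.44*h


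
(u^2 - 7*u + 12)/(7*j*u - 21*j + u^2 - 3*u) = (u - 4)/(7*j + u)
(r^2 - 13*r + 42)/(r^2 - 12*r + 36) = (r - 7)/(r - 6)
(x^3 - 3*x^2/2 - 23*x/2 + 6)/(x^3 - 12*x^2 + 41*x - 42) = (2*x^3 - 3*x^2 - 23*x + 12)/(2*(x^3 - 12*x^2 + 41*x - 42))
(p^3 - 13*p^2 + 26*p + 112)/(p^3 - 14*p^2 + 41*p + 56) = (p + 2)/(p + 1)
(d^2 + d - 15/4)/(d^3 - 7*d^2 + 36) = (d^2 + d - 15/4)/(d^3 - 7*d^2 + 36)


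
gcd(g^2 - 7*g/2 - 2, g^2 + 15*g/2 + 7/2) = g + 1/2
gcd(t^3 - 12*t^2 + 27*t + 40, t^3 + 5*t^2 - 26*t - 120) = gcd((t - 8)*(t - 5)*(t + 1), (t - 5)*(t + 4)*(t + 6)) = t - 5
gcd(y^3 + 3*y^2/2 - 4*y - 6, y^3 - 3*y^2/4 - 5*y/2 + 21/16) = y + 3/2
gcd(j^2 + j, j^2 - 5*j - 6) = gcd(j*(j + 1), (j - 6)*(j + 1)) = j + 1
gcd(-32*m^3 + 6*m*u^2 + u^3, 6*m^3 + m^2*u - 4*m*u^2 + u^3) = -2*m + u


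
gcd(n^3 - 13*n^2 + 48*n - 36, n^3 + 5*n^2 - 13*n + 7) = n - 1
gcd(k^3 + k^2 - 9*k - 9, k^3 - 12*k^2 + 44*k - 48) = 1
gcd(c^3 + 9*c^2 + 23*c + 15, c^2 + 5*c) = c + 5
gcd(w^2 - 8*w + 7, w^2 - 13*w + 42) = w - 7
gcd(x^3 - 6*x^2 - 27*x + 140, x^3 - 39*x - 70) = x^2 - 2*x - 35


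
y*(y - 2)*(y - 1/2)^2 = y^4 - 3*y^3 + 9*y^2/4 - y/2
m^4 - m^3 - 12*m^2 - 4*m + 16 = (m - 4)*(m - 1)*(m + 2)^2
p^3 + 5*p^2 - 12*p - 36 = (p - 3)*(p + 2)*(p + 6)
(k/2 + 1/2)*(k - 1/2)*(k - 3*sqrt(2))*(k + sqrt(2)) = k^4/2 - sqrt(2)*k^3 + k^3/4 - 13*k^2/4 - sqrt(2)*k^2/2 - 3*k/2 + sqrt(2)*k/2 + 3/2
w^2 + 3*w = w*(w + 3)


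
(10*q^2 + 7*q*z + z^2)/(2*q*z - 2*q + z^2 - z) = (5*q + z)/(z - 1)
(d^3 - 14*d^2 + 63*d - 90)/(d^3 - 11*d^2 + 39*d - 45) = (d - 6)/(d - 3)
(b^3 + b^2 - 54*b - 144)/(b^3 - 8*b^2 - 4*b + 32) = (b^2 + 9*b + 18)/(b^2 - 4)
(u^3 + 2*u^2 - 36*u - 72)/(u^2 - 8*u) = (u^3 + 2*u^2 - 36*u - 72)/(u*(u - 8))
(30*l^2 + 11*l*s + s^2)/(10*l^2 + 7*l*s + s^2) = (6*l + s)/(2*l + s)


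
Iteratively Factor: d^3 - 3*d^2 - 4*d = (d)*(d^2 - 3*d - 4) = d*(d + 1)*(d - 4)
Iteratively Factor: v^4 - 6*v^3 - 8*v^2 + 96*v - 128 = (v - 4)*(v^3 - 2*v^2 - 16*v + 32) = (v - 4)*(v - 2)*(v^2 - 16) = (v - 4)^2*(v - 2)*(v + 4)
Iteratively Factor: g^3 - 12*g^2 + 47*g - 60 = (g - 4)*(g^2 - 8*g + 15) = (g - 5)*(g - 4)*(g - 3)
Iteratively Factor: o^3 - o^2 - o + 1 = (o - 1)*(o^2 - 1) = (o - 1)^2*(o + 1)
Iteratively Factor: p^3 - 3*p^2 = (p - 3)*(p^2) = p*(p - 3)*(p)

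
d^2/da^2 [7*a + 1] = 0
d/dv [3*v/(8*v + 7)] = 21/(8*v + 7)^2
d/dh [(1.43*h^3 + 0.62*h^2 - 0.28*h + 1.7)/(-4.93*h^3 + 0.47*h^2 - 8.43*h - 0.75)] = (3.7287*h^4 - 26.8706*h^3 + 16.8305*h^2 - 2.528*h + 14.541)/(24.3049*h^6 - 4.6342*h^5 + 83.3407*h^4 - 0.529199999999999*h^3 + 70.3599*h^2 + 12.645*h + 0.5625)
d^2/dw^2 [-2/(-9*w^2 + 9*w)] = 4*(-w*(w - 1) + (2*w - 1)^2)/(9*w^3*(w - 1)^3)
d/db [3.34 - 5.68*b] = -5.68000000000000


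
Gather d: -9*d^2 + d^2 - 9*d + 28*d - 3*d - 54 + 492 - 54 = -8*d^2 + 16*d + 384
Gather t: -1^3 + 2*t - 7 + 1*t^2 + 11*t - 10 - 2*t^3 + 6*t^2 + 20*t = -2*t^3 + 7*t^2 + 33*t - 18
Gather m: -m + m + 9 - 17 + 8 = 0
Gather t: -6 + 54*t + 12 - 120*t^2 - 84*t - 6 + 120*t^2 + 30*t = 0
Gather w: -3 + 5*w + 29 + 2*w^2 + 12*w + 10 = 2*w^2 + 17*w + 36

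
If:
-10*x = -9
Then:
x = 9/10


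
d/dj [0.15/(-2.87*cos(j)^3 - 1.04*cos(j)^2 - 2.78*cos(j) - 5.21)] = (1.2915*sin(j)^2 - 0.312*cos(j) - 1.7085)*sin(j)/(2.87*cos(j)^3 + 1.04*cos(j)^2 + 2.78*cos(j) + 5.21)^2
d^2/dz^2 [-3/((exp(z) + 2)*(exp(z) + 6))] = 12*(-exp(3*z) - 6*exp(2*z) - 4*exp(z) + 24)*exp(z)/(exp(6*z) + 24*exp(5*z) + 228*exp(4*z) + 1088*exp(3*z) + 2736*exp(2*z) + 3456*exp(z) + 1728)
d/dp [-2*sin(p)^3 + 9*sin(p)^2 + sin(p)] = (-6*sin(p)^2 + 18*sin(p) + 1)*cos(p)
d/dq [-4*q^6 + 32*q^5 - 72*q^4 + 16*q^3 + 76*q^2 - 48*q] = -24*q^5 + 160*q^4 - 288*q^3 + 48*q^2 + 152*q - 48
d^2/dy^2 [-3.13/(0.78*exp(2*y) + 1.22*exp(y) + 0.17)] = (-3.13*(1.56*exp(y) + 1.22)*(3.12*exp(y) + 2.44)*exp(y) + (9.7656*exp(y) + 3.8186)*(0.78*exp(2*y) + 1.22*exp(y) + 0.17))*exp(y)/(0.78*exp(2*y) + 1.22*exp(y) + 0.17)^3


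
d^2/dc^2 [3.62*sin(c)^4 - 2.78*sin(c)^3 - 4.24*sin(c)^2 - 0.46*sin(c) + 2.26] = -57.92*sin(c)^4 + 25.02*sin(c)^3 + 60.4*sin(c)^2 - 16.22*sin(c) - 8.48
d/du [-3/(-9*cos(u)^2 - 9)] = 4*sin(2*u)/(3*(cos(2*u) + 3)^2)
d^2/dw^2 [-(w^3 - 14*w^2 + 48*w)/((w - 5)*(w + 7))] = 10*(-23*w^3 + 336*w^2 - 1743*w + 2758)/(w^6 + 6*w^5 - 93*w^4 - 412*w^3 + 3255*w^2 + 7350*w - 42875)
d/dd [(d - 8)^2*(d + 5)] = (d - 8)*(3*d + 2)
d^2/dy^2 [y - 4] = 0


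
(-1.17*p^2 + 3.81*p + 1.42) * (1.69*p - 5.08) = -1.9773*p^3 + 12.3825*p^2 - 16.955*p - 7.2136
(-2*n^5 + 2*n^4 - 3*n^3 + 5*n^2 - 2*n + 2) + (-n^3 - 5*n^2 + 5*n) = -2*n^5 + 2*n^4 - 4*n^3 + 3*n + 2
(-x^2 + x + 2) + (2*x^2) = x^2 + x + 2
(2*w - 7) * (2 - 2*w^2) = -4*w^3 + 14*w^2 + 4*w - 14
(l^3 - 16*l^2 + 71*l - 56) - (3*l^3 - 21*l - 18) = -2*l^3 - 16*l^2 + 92*l - 38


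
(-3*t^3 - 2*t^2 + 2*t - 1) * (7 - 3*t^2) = 9*t^5 + 6*t^4 - 27*t^3 - 11*t^2 + 14*t - 7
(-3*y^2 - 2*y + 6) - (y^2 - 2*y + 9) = -4*y^2 - 3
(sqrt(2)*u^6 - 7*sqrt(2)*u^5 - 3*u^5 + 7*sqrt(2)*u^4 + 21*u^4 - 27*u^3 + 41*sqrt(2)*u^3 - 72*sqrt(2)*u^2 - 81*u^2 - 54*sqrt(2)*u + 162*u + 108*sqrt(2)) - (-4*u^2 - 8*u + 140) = sqrt(2)*u^6 - 7*sqrt(2)*u^5 - 3*u^5 + 7*sqrt(2)*u^4 + 21*u^4 - 27*u^3 + 41*sqrt(2)*u^3 - 72*sqrt(2)*u^2 - 77*u^2 - 54*sqrt(2)*u + 170*u - 140 + 108*sqrt(2)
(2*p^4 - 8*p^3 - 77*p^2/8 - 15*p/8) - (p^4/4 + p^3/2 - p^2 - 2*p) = 7*p^4/4 - 17*p^3/2 - 69*p^2/8 + p/8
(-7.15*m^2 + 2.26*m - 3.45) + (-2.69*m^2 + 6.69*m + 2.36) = -9.84*m^2 + 8.95*m - 1.09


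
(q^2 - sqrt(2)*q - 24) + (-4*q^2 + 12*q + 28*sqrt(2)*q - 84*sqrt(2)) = -3*q^2 + 12*q + 27*sqrt(2)*q - 84*sqrt(2) - 24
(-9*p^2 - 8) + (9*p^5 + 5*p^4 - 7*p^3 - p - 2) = 9*p^5 + 5*p^4 - 7*p^3 - 9*p^2 - p - 10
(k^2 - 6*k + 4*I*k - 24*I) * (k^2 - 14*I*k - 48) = k^4 - 6*k^3 - 10*I*k^3 + 8*k^2 + 60*I*k^2 - 48*k - 192*I*k + 1152*I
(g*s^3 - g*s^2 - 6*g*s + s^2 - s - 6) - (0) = g*s^3 - g*s^2 - 6*g*s + s^2 - s - 6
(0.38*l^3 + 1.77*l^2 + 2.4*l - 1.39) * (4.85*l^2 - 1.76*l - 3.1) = 1.843*l^5 + 7.9157*l^4 + 7.3468*l^3 - 16.4525*l^2 - 4.9936*l + 4.309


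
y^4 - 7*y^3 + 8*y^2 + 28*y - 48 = (y - 4)*(y - 3)*(y - 2)*(y + 2)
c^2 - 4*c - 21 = (c - 7)*(c + 3)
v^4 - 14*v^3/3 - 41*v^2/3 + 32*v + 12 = (v - 6)*(v - 2)*(v + 1/3)*(v + 3)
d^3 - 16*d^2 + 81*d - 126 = (d - 7)*(d - 6)*(d - 3)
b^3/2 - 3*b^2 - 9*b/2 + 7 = (b/2 + 1)*(b - 7)*(b - 1)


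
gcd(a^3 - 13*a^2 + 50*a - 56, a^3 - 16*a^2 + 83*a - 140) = a^2 - 11*a + 28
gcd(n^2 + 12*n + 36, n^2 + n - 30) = n + 6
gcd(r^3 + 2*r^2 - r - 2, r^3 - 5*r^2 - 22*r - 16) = r^2 + 3*r + 2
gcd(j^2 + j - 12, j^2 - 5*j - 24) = 1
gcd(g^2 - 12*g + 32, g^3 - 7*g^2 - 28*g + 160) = g^2 - 12*g + 32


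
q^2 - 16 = (q - 4)*(q + 4)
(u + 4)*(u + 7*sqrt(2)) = u^2 + 4*u + 7*sqrt(2)*u + 28*sqrt(2)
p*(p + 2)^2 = p^3 + 4*p^2 + 4*p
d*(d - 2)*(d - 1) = d^3 - 3*d^2 + 2*d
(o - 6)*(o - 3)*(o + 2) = o^3 - 7*o^2 + 36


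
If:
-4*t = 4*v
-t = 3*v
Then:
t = 0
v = 0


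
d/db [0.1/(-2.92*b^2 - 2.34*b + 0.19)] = (0.584*b + 0.234)/(2.92*b^2 + 2.34*b - 0.19)^2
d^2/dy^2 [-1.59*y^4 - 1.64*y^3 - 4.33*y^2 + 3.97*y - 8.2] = -19.08*y^2 - 9.84*y - 8.66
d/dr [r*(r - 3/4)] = 2*r - 3/4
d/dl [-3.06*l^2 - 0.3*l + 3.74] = -6.12*l - 0.3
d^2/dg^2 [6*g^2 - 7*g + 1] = 12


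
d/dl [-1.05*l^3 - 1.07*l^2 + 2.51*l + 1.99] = -3.15*l^2 - 2.14*l + 2.51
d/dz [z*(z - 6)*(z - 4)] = 3*z^2 - 20*z + 24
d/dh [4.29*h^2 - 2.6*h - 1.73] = 8.58*h - 2.6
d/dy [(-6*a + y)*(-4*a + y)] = -10*a + 2*y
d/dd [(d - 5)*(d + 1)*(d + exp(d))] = (d - 5)*(d + 1)*(exp(d) + 1) + (d - 5)*(d + exp(d)) + (d + 1)*(d + exp(d))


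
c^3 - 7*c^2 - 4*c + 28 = (c - 7)*(c - 2)*(c + 2)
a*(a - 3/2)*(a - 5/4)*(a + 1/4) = a^4 - 5*a^3/2 + 19*a^2/16 + 15*a/32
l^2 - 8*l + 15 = (l - 5)*(l - 3)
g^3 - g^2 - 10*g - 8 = (g - 4)*(g + 1)*(g + 2)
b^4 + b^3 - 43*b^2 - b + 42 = (b - 6)*(b - 1)*(b + 1)*(b + 7)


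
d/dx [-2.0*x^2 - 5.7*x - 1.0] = -4.0*x - 5.7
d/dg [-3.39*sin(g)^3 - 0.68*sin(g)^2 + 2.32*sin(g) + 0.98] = (-10.17*sin(g)^2 - 1.36*sin(g) + 2.32)*cos(g)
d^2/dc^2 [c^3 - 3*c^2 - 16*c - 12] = 6*c - 6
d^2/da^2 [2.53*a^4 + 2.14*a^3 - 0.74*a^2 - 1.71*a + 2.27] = 30.36*a^2 + 12.84*a - 1.48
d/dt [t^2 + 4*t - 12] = 2*t + 4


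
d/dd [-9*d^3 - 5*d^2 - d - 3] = -27*d^2 - 10*d - 1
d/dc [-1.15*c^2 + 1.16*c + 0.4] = 1.16 - 2.3*c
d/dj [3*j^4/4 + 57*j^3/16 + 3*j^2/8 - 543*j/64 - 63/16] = 3*j^3 + 171*j^2/16 + 3*j/4 - 543/64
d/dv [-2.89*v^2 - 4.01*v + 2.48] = -5.78*v - 4.01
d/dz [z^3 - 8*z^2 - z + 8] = 3*z^2 - 16*z - 1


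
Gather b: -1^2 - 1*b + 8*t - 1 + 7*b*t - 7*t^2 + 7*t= b*(7*t - 1) - 7*t^2 + 15*t - 2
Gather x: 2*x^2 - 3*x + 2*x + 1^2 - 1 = 2*x^2 - x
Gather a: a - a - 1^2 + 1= 0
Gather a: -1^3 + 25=24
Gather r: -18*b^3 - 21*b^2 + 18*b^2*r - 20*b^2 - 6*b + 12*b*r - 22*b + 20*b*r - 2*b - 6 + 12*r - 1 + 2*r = -18*b^3 - 41*b^2 - 30*b + r*(18*b^2 + 32*b + 14) - 7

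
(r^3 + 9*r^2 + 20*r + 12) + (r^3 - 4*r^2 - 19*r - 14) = 2*r^3 + 5*r^2 + r - 2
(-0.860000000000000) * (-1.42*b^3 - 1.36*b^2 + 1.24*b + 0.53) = 1.2212*b^3 + 1.1696*b^2 - 1.0664*b - 0.4558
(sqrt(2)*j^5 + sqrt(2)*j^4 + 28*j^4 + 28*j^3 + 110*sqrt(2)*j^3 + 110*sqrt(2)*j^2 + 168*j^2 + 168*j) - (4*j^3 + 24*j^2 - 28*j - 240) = sqrt(2)*j^5 + sqrt(2)*j^4 + 28*j^4 + 24*j^3 + 110*sqrt(2)*j^3 + 144*j^2 + 110*sqrt(2)*j^2 + 196*j + 240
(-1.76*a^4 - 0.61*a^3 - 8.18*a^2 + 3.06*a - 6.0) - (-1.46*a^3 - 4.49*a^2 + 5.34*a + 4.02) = -1.76*a^4 + 0.85*a^3 - 3.69*a^2 - 2.28*a - 10.02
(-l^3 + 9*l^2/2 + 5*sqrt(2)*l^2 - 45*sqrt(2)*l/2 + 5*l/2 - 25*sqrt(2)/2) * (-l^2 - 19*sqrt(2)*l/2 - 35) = l^5 - 9*l^4/2 + 9*sqrt(2)*l^4/2 - 125*l^3/2 - 81*sqrt(2)*l^3/4 - 745*sqrt(2)*l^2/4 + 270*l^2 + 150*l + 1575*sqrt(2)*l/2 + 875*sqrt(2)/2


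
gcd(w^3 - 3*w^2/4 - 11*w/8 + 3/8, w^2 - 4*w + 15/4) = w - 3/2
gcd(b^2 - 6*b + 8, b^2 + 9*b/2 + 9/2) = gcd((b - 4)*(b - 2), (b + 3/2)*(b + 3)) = 1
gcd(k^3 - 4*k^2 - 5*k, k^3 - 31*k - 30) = k + 1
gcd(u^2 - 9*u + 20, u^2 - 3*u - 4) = u - 4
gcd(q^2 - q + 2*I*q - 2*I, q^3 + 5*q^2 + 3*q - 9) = q - 1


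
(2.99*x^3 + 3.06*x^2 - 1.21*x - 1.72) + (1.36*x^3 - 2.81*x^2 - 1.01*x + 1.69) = 4.35*x^3 + 0.25*x^2 - 2.22*x - 0.03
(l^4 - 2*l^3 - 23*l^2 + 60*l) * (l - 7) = l^5 - 9*l^4 - 9*l^3 + 221*l^2 - 420*l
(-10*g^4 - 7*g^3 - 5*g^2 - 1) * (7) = -70*g^4 - 49*g^3 - 35*g^2 - 7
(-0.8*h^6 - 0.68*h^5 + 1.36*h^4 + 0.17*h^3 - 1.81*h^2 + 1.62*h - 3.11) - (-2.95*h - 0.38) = -0.8*h^6 - 0.68*h^5 + 1.36*h^4 + 0.17*h^3 - 1.81*h^2 + 4.57*h - 2.73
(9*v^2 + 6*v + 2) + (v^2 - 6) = 10*v^2 + 6*v - 4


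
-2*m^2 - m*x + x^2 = (-2*m + x)*(m + x)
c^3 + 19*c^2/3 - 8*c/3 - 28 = (c - 2)*(c + 7/3)*(c + 6)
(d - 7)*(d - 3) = d^2 - 10*d + 21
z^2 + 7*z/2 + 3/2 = (z + 1/2)*(z + 3)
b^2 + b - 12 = (b - 3)*(b + 4)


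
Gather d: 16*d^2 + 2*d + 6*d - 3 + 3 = 16*d^2 + 8*d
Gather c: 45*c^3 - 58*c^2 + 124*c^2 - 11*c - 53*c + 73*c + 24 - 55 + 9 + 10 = 45*c^3 + 66*c^2 + 9*c - 12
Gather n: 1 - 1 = 0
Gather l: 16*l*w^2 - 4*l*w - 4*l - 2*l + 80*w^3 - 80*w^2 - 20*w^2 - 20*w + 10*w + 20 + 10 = l*(16*w^2 - 4*w - 6) + 80*w^3 - 100*w^2 - 10*w + 30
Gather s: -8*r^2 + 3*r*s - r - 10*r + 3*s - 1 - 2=-8*r^2 - 11*r + s*(3*r + 3) - 3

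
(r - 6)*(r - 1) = r^2 - 7*r + 6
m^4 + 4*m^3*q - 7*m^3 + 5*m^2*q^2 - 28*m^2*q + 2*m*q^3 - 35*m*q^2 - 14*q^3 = (m - 7)*(m + q)^2*(m + 2*q)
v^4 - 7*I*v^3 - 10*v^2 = v^2*(v - 5*I)*(v - 2*I)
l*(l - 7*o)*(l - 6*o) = l^3 - 13*l^2*o + 42*l*o^2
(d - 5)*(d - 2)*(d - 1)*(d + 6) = d^4 - 2*d^3 - 31*d^2 + 92*d - 60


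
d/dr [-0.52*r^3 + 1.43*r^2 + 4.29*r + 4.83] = -1.56*r^2 + 2.86*r + 4.29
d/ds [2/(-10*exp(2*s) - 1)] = 40*exp(2*s)/(10*exp(2*s) + 1)^2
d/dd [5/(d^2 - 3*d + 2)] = 5*(3 - 2*d)/(d^2 - 3*d + 2)^2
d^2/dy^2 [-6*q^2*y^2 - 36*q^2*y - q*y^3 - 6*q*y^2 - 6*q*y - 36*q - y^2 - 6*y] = -12*q^2 - 6*q*y - 12*q - 2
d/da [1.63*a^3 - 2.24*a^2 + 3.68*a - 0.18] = 4.89*a^2 - 4.48*a + 3.68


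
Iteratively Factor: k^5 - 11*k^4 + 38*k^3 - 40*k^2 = (k)*(k^4 - 11*k^3 + 38*k^2 - 40*k) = k*(k - 2)*(k^3 - 9*k^2 + 20*k) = k*(k - 5)*(k - 2)*(k^2 - 4*k) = k^2*(k - 5)*(k - 2)*(k - 4)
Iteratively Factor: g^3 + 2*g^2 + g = (g)*(g^2 + 2*g + 1) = g*(g + 1)*(g + 1)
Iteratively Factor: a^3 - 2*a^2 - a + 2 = (a + 1)*(a^2 - 3*a + 2) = (a - 2)*(a + 1)*(a - 1)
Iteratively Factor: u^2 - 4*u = (u)*(u - 4)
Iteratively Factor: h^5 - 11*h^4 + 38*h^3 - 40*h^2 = (h)*(h^4 - 11*h^3 + 38*h^2 - 40*h) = h*(h - 4)*(h^3 - 7*h^2 + 10*h) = h*(h - 5)*(h - 4)*(h^2 - 2*h) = h^2*(h - 5)*(h - 4)*(h - 2)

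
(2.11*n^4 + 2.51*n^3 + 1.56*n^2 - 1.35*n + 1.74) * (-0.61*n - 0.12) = -1.2871*n^5 - 1.7843*n^4 - 1.2528*n^3 + 0.6363*n^2 - 0.8994*n - 0.2088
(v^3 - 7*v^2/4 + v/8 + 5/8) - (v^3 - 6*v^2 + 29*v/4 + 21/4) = 17*v^2/4 - 57*v/8 - 37/8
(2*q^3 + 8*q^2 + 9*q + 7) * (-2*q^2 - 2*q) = -4*q^5 - 20*q^4 - 34*q^3 - 32*q^2 - 14*q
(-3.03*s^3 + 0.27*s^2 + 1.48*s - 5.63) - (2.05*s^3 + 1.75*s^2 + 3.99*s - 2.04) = -5.08*s^3 - 1.48*s^2 - 2.51*s - 3.59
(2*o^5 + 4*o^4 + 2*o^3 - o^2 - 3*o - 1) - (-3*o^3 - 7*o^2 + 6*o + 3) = 2*o^5 + 4*o^4 + 5*o^3 + 6*o^2 - 9*o - 4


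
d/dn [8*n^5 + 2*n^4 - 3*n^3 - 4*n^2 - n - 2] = 40*n^4 + 8*n^3 - 9*n^2 - 8*n - 1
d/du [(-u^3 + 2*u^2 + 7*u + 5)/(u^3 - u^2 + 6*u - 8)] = (-u^4 - 26*u^3 + 28*u^2 - 22*u - 86)/(u^6 - 2*u^5 + 13*u^4 - 28*u^3 + 52*u^2 - 96*u + 64)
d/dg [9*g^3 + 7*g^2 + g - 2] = 27*g^2 + 14*g + 1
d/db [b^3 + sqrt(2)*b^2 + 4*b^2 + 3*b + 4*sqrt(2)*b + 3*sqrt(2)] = 3*b^2 + 2*sqrt(2)*b + 8*b + 3 + 4*sqrt(2)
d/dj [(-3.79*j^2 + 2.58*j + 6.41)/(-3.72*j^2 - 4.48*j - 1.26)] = (26.5768*j^2 + 57.2412*j + 25.466)/(13.8384*j^4 + 33.3312*j^3 + 29.4448*j^2 + 11.2896*j + 1.5876)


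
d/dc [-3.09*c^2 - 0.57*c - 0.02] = -6.18*c - 0.57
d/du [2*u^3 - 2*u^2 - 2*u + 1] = 6*u^2 - 4*u - 2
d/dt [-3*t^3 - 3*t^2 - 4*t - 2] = -9*t^2 - 6*t - 4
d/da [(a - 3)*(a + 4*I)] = 2*a - 3 + 4*I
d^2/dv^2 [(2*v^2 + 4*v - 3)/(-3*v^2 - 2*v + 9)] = 6*(-8*v^3 - 27*v^2 - 90*v - 47)/(27*v^6 + 54*v^5 - 207*v^4 - 316*v^3 + 621*v^2 + 486*v - 729)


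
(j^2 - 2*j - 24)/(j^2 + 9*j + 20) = (j - 6)/(j + 5)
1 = 1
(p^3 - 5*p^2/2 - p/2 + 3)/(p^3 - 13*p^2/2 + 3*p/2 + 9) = (p - 2)/(p - 6)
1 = 1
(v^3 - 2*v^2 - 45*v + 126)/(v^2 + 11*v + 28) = (v^2 - 9*v + 18)/(v + 4)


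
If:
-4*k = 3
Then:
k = -3/4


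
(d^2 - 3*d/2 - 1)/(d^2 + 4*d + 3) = (d^2 - 3*d/2 - 1)/(d^2 + 4*d + 3)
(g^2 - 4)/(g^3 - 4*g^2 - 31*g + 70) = (g + 2)/(g^2 - 2*g - 35)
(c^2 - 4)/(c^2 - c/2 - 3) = 2*(c + 2)/(2*c + 3)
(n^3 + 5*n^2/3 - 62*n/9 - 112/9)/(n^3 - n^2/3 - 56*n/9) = (n + 2)/n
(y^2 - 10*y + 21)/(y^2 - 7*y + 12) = (y - 7)/(y - 4)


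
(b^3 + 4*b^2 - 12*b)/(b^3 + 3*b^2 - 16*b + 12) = b/(b - 1)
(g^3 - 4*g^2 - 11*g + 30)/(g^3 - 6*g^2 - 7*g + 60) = (g - 2)/(g - 4)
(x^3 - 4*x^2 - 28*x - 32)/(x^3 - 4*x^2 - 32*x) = (x^2 + 4*x + 4)/(x*(x + 4))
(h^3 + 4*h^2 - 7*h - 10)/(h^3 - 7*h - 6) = (h^2 + 3*h - 10)/(h^2 - h - 6)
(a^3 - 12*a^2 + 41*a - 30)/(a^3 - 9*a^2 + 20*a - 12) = (a - 5)/(a - 2)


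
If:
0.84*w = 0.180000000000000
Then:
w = 0.21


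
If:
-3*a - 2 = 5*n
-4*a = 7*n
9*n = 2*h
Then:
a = -14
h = 36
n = 8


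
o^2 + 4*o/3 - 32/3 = (o - 8/3)*(o + 4)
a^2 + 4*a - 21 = (a - 3)*(a + 7)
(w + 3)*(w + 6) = w^2 + 9*w + 18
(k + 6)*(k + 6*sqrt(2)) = k^2 + 6*k + 6*sqrt(2)*k + 36*sqrt(2)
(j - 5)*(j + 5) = j^2 - 25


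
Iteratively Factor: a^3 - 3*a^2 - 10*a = (a - 5)*(a^2 + 2*a) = (a - 5)*(a + 2)*(a)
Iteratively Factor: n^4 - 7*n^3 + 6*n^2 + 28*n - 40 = (n + 2)*(n^3 - 9*n^2 + 24*n - 20) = (n - 5)*(n + 2)*(n^2 - 4*n + 4) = (n - 5)*(n - 2)*(n + 2)*(n - 2)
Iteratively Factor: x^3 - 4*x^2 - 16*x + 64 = (x + 4)*(x^2 - 8*x + 16) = (x - 4)*(x + 4)*(x - 4)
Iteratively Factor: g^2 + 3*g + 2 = (g + 1)*(g + 2)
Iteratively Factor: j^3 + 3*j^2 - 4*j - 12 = (j - 2)*(j^2 + 5*j + 6) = (j - 2)*(j + 2)*(j + 3)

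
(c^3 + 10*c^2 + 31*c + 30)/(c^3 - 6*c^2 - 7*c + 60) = (c^2 + 7*c + 10)/(c^2 - 9*c + 20)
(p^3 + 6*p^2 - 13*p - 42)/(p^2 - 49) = (p^2 - p - 6)/(p - 7)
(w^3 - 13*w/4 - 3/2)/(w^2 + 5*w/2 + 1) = (w^2 - w/2 - 3)/(w + 2)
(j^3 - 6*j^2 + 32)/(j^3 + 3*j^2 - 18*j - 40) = (j - 4)/(j + 5)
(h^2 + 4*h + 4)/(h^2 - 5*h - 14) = (h + 2)/(h - 7)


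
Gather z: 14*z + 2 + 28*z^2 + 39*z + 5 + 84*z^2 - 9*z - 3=112*z^2 + 44*z + 4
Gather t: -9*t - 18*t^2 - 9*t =-18*t^2 - 18*t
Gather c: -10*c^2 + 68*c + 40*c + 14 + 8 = -10*c^2 + 108*c + 22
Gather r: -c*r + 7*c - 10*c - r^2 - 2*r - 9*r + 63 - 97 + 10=-3*c - r^2 + r*(-c - 11) - 24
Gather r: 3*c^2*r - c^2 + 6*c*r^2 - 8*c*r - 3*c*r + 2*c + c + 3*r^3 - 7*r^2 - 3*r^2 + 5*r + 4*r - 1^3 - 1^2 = -c^2 + 3*c + 3*r^3 + r^2*(6*c - 10) + r*(3*c^2 - 11*c + 9) - 2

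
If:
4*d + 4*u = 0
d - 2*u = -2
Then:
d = -2/3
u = 2/3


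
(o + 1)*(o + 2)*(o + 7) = o^3 + 10*o^2 + 23*o + 14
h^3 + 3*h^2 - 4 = (h - 1)*(h + 2)^2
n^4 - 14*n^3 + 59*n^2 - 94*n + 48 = (n - 8)*(n - 3)*(n - 2)*(n - 1)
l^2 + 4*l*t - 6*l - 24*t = (l - 6)*(l + 4*t)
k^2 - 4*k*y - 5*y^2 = (k - 5*y)*(k + y)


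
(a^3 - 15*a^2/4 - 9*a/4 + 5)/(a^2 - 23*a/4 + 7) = (4*a^2 + a - 5)/(4*a - 7)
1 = 1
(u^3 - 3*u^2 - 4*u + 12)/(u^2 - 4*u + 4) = (u^2 - u - 6)/(u - 2)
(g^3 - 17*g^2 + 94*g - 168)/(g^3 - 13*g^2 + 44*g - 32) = (g^2 - 13*g + 42)/(g^2 - 9*g + 8)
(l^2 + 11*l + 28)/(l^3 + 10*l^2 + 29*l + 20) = (l + 7)/(l^2 + 6*l + 5)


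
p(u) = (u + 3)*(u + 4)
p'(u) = 2*u + 7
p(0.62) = 16.72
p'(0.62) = 8.24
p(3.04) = 42.52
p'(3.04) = 13.08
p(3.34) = 46.54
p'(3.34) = 13.68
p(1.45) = 24.25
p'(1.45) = 9.90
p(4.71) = 67.15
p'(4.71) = 16.42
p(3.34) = 46.54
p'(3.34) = 13.68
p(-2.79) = 0.25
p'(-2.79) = 1.42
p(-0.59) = 8.22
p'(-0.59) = 5.82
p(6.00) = 90.00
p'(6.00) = 19.00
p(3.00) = 42.00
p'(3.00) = 13.00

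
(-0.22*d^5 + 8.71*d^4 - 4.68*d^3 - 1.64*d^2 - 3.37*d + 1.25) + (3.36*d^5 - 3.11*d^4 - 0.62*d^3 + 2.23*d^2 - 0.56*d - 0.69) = 3.14*d^5 + 5.6*d^4 - 5.3*d^3 + 0.59*d^2 - 3.93*d + 0.56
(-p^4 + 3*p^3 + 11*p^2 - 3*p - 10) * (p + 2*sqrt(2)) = -p^5 - 2*sqrt(2)*p^4 + 3*p^4 + 6*sqrt(2)*p^3 + 11*p^3 - 3*p^2 + 22*sqrt(2)*p^2 - 10*p - 6*sqrt(2)*p - 20*sqrt(2)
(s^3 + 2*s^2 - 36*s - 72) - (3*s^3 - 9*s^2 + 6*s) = -2*s^3 + 11*s^2 - 42*s - 72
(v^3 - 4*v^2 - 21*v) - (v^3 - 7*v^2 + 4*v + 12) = 3*v^2 - 25*v - 12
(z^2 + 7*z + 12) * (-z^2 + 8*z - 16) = -z^4 + z^3 + 28*z^2 - 16*z - 192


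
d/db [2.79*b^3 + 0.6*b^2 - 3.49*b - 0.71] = 8.37*b^2 + 1.2*b - 3.49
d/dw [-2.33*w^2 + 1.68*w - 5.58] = 1.68 - 4.66*w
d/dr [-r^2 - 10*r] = -2*r - 10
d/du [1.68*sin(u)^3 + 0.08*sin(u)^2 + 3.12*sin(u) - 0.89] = (5.04*sin(u)^2 + 0.16*sin(u) + 3.12)*cos(u)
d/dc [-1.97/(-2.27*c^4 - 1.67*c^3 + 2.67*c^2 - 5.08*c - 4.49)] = (-17.8876*c^3 - 9.8697*c^2 + 10.5198*c - 10.0076)/(2.27*c^4 + 1.67*c^3 - 2.67*c^2 + 5.08*c + 4.49)^2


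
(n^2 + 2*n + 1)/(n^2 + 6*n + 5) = (n + 1)/(n + 5)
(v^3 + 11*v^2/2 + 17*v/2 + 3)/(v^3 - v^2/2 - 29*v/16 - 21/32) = 16*(v^2 + 5*v + 6)/(16*v^2 - 16*v - 21)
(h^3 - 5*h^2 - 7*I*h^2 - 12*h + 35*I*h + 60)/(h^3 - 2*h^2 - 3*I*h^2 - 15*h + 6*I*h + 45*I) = (h - 4*I)/(h + 3)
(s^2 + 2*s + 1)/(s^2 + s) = (s + 1)/s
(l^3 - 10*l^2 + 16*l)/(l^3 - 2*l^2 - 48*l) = (l - 2)/(l + 6)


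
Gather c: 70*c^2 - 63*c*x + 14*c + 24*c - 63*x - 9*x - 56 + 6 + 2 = 70*c^2 + c*(38 - 63*x) - 72*x - 48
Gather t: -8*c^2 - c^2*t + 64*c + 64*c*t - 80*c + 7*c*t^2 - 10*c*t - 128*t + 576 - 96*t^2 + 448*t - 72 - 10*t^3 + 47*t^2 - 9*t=-8*c^2 - 16*c - 10*t^3 + t^2*(7*c - 49) + t*(-c^2 + 54*c + 311) + 504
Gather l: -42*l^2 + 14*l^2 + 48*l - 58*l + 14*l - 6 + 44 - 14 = -28*l^2 + 4*l + 24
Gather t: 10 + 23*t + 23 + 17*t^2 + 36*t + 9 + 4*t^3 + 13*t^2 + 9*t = 4*t^3 + 30*t^2 + 68*t + 42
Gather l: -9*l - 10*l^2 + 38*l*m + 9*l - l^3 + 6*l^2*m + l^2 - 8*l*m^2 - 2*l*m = -l^3 + l^2*(6*m - 9) + l*(-8*m^2 + 36*m)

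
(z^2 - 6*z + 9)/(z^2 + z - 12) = (z - 3)/(z + 4)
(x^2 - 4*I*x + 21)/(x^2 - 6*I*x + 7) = (x + 3*I)/(x + I)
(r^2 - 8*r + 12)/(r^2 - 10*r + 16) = (r - 6)/(r - 8)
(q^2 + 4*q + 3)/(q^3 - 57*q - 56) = (q + 3)/(q^2 - q - 56)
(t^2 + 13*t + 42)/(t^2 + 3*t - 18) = (t + 7)/(t - 3)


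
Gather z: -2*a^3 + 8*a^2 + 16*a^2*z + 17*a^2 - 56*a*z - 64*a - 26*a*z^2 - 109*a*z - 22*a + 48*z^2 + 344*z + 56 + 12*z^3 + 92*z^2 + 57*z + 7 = -2*a^3 + 25*a^2 - 86*a + 12*z^3 + z^2*(140 - 26*a) + z*(16*a^2 - 165*a + 401) + 63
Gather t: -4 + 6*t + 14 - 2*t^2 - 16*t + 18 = -2*t^2 - 10*t + 28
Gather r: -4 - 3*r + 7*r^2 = 7*r^2 - 3*r - 4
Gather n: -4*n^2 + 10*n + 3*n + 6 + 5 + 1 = -4*n^2 + 13*n + 12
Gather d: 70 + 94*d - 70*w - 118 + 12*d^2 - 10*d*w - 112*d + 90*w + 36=12*d^2 + d*(-10*w - 18) + 20*w - 12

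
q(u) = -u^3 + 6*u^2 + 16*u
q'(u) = -3*u^2 + 12*u + 16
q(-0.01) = -0.16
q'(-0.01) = 15.88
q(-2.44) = 11.21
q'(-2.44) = -31.14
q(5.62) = 101.92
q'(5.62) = -11.31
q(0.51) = 9.59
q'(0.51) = 21.34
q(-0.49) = -6.28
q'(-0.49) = 9.40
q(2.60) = 64.58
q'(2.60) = 26.92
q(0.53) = 10.02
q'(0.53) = 21.52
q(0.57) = 10.88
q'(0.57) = 21.87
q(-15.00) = 4485.00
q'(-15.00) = -839.00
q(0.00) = 0.00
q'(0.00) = 16.00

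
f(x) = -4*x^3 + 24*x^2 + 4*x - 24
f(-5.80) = 1540.61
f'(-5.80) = -678.08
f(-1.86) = 77.33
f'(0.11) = 9.13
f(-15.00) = 18816.00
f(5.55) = 53.64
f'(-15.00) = -3416.00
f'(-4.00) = -380.00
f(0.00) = -24.00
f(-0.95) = -2.71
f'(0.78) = 34.14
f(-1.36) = 25.01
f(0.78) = -8.18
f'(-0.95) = -52.43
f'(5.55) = -99.23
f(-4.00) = 600.00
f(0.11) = -23.27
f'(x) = -12*x^2 + 48*x + 4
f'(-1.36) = -83.48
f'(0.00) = 4.00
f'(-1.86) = -126.80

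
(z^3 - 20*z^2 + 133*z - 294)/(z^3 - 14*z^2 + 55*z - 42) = (z - 7)/(z - 1)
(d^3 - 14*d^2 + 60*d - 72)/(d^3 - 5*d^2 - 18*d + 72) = (d^2 - 8*d + 12)/(d^2 + d - 12)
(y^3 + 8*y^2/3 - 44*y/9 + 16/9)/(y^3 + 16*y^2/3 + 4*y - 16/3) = (y - 2/3)/(y + 2)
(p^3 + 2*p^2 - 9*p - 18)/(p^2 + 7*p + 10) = (p^2 - 9)/(p + 5)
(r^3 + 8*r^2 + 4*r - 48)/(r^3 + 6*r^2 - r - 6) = (r^2 + 2*r - 8)/(r^2 - 1)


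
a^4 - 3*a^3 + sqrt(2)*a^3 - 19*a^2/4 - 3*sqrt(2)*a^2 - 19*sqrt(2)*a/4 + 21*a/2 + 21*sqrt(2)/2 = (a - 7/2)*(a - 3/2)*(a + 2)*(a + sqrt(2))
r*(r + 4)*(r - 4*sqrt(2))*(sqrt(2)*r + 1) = sqrt(2)*r^4 - 7*r^3 + 4*sqrt(2)*r^3 - 28*r^2 - 4*sqrt(2)*r^2 - 16*sqrt(2)*r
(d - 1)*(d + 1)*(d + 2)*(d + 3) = d^4 + 5*d^3 + 5*d^2 - 5*d - 6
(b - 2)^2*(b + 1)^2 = b^4 - 2*b^3 - 3*b^2 + 4*b + 4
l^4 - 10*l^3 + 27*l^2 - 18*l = l*(l - 6)*(l - 3)*(l - 1)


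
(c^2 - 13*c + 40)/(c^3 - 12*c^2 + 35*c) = (c - 8)/(c*(c - 7))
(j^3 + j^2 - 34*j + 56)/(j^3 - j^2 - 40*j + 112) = (j - 2)/(j - 4)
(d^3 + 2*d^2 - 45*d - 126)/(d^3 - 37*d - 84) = (d + 6)/(d + 4)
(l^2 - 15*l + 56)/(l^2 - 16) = (l^2 - 15*l + 56)/(l^2 - 16)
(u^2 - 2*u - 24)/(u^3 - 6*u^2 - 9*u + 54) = (u + 4)/(u^2 - 9)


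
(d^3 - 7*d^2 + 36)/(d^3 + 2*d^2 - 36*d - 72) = (d - 3)/(d + 6)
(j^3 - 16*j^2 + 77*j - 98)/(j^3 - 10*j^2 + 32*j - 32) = (j^2 - 14*j + 49)/(j^2 - 8*j + 16)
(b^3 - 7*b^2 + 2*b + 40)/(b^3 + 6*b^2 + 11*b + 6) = (b^2 - 9*b + 20)/(b^2 + 4*b + 3)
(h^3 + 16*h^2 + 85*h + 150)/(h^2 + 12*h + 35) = (h^2 + 11*h + 30)/(h + 7)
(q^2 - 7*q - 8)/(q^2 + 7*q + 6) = (q - 8)/(q + 6)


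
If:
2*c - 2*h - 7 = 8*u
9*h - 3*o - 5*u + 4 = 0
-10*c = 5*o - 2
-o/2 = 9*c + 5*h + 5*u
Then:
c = 697/770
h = -431/385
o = -543/385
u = -142/385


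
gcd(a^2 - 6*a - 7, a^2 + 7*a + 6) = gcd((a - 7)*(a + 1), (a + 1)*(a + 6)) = a + 1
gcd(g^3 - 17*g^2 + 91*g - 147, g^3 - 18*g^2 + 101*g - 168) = g^2 - 10*g + 21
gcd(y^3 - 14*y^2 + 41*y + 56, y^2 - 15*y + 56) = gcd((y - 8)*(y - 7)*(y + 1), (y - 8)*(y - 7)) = y^2 - 15*y + 56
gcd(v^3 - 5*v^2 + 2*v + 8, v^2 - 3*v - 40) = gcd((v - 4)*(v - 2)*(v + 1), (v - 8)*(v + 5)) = 1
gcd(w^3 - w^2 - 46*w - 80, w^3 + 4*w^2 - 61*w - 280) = w^2 - 3*w - 40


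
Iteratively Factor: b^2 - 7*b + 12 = (b - 4)*(b - 3)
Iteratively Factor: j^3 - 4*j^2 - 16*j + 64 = (j - 4)*(j^2 - 16) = (j - 4)^2*(j + 4)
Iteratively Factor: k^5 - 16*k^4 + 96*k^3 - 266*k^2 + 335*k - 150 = (k - 5)*(k^4 - 11*k^3 + 41*k^2 - 61*k + 30) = (k - 5)*(k - 1)*(k^3 - 10*k^2 + 31*k - 30) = (k - 5)^2*(k - 1)*(k^2 - 5*k + 6) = (k - 5)^2*(k - 3)*(k - 1)*(k - 2)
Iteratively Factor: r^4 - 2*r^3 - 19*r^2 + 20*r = (r - 5)*(r^3 + 3*r^2 - 4*r) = r*(r - 5)*(r^2 + 3*r - 4) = r*(r - 5)*(r - 1)*(r + 4)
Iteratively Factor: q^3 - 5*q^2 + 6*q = (q - 3)*(q^2 - 2*q) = (q - 3)*(q - 2)*(q)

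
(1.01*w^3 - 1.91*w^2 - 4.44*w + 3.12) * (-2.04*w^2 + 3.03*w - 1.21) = -2.0604*w^5 + 6.9567*w^4 + 2.0482*w^3 - 17.5069*w^2 + 14.826*w - 3.7752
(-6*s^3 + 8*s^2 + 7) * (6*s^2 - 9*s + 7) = -36*s^5 + 102*s^4 - 114*s^3 + 98*s^2 - 63*s + 49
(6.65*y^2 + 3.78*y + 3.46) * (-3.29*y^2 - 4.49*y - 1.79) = -21.8785*y^4 - 42.2947*y^3 - 40.2591*y^2 - 22.3016*y - 6.1934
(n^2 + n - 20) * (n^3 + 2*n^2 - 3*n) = n^5 + 3*n^4 - 21*n^3 - 43*n^2 + 60*n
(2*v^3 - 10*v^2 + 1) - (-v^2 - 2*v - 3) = 2*v^3 - 9*v^2 + 2*v + 4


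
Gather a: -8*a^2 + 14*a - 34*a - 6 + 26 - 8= -8*a^2 - 20*a + 12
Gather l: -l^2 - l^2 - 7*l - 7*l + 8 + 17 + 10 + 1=-2*l^2 - 14*l + 36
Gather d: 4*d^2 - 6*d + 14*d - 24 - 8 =4*d^2 + 8*d - 32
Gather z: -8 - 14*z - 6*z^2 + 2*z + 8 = -6*z^2 - 12*z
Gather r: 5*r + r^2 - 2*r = r^2 + 3*r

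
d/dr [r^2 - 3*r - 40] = 2*r - 3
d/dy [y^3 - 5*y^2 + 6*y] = 3*y^2 - 10*y + 6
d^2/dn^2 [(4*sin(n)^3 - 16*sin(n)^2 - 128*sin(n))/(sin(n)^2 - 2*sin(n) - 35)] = 4*(-sin(n)^7 + 6*sin(n)^6 + 94*sin(n)^5 - 130*sin(n)^4 - 3467*sin(n)^3 + 16940*sin(n)^2 + 39830*sin(n) - 5320)/((sin(n) - 7)^3*(sin(n) + 5)^3)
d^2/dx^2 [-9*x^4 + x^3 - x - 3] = 6*x*(1 - 18*x)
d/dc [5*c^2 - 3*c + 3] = 10*c - 3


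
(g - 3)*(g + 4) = g^2 + g - 12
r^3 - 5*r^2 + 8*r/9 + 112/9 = (r - 4)*(r - 7/3)*(r + 4/3)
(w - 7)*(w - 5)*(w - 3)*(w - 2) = w^4 - 17*w^3 + 101*w^2 - 247*w + 210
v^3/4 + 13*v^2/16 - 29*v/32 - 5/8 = (v/4 + 1)*(v - 5/4)*(v + 1/2)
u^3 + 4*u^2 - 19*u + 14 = (u - 2)*(u - 1)*(u + 7)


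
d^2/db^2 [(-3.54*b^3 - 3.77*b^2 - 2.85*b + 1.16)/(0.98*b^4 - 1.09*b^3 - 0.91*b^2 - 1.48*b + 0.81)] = (-6.79963200000002*b^9 - 21.724248*b^8 - 27.624828*b^7 - 9.55041799999995*b^6 - 6.15057000000002*b^5 + 26.962254*b^4 + 4.230188*b^3 - 15.464118*b^2 - 11.021262*b - 4.988354)/(0.941192*b^12 - 3.140508*b^11 + 0.871122*b^10 + 0.273167000000002*b^9 + 11.010489*b^8 - 5.255319*b^7 - 4.568932*b^6 - 13.067682*b^5 + 5.801577*b^4 + 1.158209*b^3 + 3.531519*b^2 - 2.913084*b + 0.531441)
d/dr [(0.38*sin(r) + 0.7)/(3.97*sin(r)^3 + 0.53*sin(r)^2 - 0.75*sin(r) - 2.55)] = (-3.0049*sin(r) + 0.7543*sin(3*r) + 4.2692*cos(2*r) - 4.7132)*cos(r)/(3.97*sin(r)^3 + 0.53*sin(r)^2 - 0.75*sin(r) - 2.55)^2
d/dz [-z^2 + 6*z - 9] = 6 - 2*z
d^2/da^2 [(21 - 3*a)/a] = 42/a^3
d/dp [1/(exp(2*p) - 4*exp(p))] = 2*(2 - exp(p))*exp(-p)/(exp(p) - 4)^2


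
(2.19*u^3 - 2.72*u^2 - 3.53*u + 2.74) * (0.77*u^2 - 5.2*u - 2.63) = 1.6863*u^5 - 13.4824*u^4 + 5.6662*u^3 + 27.6194*u^2 - 4.9641*u - 7.2062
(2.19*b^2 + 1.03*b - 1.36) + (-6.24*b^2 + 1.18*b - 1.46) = -4.05*b^2 + 2.21*b - 2.82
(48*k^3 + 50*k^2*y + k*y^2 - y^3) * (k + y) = 48*k^4 + 98*k^3*y + 51*k^2*y^2 - y^4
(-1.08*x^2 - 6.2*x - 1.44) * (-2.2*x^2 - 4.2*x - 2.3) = 2.376*x^4 + 18.176*x^3 + 31.692*x^2 + 20.308*x + 3.312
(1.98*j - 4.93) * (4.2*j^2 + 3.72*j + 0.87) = 8.316*j^3 - 13.3404*j^2 - 16.617*j - 4.2891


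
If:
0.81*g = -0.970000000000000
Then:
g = -1.20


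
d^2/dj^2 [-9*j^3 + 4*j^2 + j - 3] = 8 - 54*j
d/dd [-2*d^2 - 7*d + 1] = -4*d - 7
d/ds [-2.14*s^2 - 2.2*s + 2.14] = -4.28*s - 2.2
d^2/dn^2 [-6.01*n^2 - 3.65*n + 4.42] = -12.0200000000000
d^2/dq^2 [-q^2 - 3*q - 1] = -2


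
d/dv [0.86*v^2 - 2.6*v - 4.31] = 1.72*v - 2.6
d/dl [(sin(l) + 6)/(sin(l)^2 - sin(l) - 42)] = -cos(l)/(sin(l) - 7)^2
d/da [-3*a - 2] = -3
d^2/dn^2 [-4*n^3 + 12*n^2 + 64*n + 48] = 24 - 24*n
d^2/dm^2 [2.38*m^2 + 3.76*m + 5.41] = 4.76000000000000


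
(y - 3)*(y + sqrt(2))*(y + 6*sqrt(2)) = y^3 - 3*y^2 + 7*sqrt(2)*y^2 - 21*sqrt(2)*y + 12*y - 36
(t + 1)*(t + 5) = t^2 + 6*t + 5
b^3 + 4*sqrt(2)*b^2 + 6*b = b*(b + sqrt(2))*(b + 3*sqrt(2))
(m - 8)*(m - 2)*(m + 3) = m^3 - 7*m^2 - 14*m + 48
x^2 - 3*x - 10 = (x - 5)*(x + 2)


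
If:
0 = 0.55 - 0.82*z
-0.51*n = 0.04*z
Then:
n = -0.05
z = 0.67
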